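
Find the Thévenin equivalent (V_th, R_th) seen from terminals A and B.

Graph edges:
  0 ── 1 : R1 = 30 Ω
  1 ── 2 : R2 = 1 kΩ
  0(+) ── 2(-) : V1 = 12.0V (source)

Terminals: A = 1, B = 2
Step 1 — V_th is the open-circuit voltage V_A - V_B (nothing connected across the terminals).
Nodal analysis, taking node 2 as the 0 V reference.
Source V1 fixes V_0 = 12 V.
KCL at each unknown node (sum of currents leaving = 0; resistances in Ω):
  Node 1: (V_1 - 12)/30 + (V_1 - 0)/1000 = 0
Collecting terms: 0.03433 × V_1 = 0.4  =>  V_1 = 11.65 V
V_th = V_1 - V_2 = 11.65 - 0 = 11.65 V
Step 2 — R_th: zero the source — replace V1 by a short circuit (node 2 merges into node 0) — and find the resistance seen between A (node 1) and B (node 0).
Reduce the network between node 1 (A) and node 0 (B) by series/parallel combination:
  Rp1 = R1 ‖ R2 (parallel, both between nodes 0 and 1) = 1/(1/30 + 1/1000) = 29.13 Ω
R_th = 29.13 Ω

Final answer: V_th = 11.65 V, R_th = 29.13 Ω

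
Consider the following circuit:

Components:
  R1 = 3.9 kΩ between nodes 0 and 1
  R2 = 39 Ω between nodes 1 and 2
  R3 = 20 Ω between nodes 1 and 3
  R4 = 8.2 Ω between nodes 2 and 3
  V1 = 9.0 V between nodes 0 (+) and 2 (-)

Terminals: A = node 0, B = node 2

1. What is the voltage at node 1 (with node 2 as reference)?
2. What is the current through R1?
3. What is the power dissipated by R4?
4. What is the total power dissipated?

Nodal analysis, taking node 2 as the 0 V reference.
Source V1 fixes V_0 = 9 V.
KCL at each unknown node (sum of currents leaving = 0; resistances in Ω):
  Node 1: (V_1 - 9)/3900 + (V_1 - 0)/39 + (V_1 - V_3)/20 = 0
  Node 3: (V_3 - V_1)/20 + (V_3 - 0)/8.2 = 0
Collecting terms (coefficients in siemens):
  0.0759·V_1 - 0.05·V_3 = 0.002308
  0.172·V_3 - 0.05·V_1 = 0
Determinant D = (0.0759)(0.172) - (-0.05)(-0.05) = 0.01055
V_1 = [(0.002308)(0.172) - (-0.05)(0)]/D = 0.03761 V
V_3 = [(0.0759)(0) - (0.002308)(-0.05)]/D = 0.01094 V
Part 1:
  Read off the nodal solution: V_1 = 0.03761 V
Part 2:
  I_R1 = (V_0 - V_1)/R1 = (9 - 0.03761)/3900 = 0.002298 A
  Magnitude: I_R1 = 0.002298 A
Part 3:
  I_R4 = (V_2 - V_3)/R4 = (0 - 0.01094)/8.2 = -0.001334 A
  P_R4 = I_R4² × R4 = (-0.001334)² × 8.2 = 0.00001459 W
Part 4:
  Power in each resistor, P = (ΔV)²/R:
    P_R1 = (9 - 0.03761)²/3900 = 0.0206 W
    P_R2 = (0.03761 - 0)²/39 = 0.00003627 W
    P_R3 = (0.03761 - 0.01094)²/20 = 0.00003557 W
    P_R4 = (0 - 0.01094)²/8.2 = 0.00001459 W
  P_total = P_R1 + P_R2 + P_R3 + P_R4 = 0.02068 W

Final answers:
1. V_1 = 0.03761 V
2. I_R1 = 0.002298 A
3. P_R4 = 1.459e-05 W
4. P_total = 0.02068 W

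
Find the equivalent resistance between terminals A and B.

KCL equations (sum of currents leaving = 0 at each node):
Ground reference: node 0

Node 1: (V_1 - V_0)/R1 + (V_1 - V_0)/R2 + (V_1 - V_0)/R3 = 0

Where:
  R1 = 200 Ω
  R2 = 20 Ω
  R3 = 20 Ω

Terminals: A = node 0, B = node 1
Reduce the network between node 0 (A) and node 1 (B) by series/parallel combination:
  Rp1 = R1 ‖ R2 ‖ R3 (parallel, all between nodes 0 and 1) = 1/(1/200 + 1/20 + 1/20) = 9.524 Ω
R_eq = 9.524 Ω

Final answer: 9.524 Ω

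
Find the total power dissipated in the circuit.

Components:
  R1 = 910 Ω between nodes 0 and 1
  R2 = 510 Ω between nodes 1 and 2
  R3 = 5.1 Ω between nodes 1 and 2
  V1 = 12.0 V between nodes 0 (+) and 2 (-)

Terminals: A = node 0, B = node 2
Nodal analysis, taking node 2 as the 0 V reference.
Source V1 fixes V_0 = 12 V.
KCL at each unknown node (sum of currents leaving = 0; resistances in Ω):
  Node 1: (V_1 - 12)/910 + (V_1 - 0)/510 + (V_1 - 0)/5.1 = 0
Collecting terms: 0.1991 × V_1 = 0.01319  =>  V_1 = 0.06622 V
Power in each resistor, P = (ΔV)²/R:
  P_R1 = (12 - 0.06622)²/910 = 0.1565 W
  P_R2 = (0.06622 - 0)²/510 = 0.000008598 W
  P_R3 = (0.06622 - 0)²/5.1 = 0.0008598 W
P_total = P_R1 + P_R2 + P_R3 = 0.1574 W

Final answer: 0.1574 W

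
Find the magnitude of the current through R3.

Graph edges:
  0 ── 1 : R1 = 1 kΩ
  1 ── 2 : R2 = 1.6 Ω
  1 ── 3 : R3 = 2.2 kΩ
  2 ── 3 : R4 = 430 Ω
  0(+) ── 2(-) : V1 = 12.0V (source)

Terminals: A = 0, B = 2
Nodal analysis, taking node 2 as the 0 V reference.
Source V1 fixes V_0 = 12 V.
KCL at each unknown node (sum of currents leaving = 0; resistances in Ω):
  Node 1: (V_1 - 12)/1000 + (V_1 - 0)/1.6 + (V_1 - V_3)/2200 = 0
  Node 3: (V_3 - V_1)/2200 + (V_3 - 0)/430 = 0
Collecting terms (coefficients in siemens):
  0.6265·V_1 - 0.0004545·V_3 = 0.012
  0.00278·V_3 - 0.0004545·V_1 = 0
Determinant D = (0.6265)(0.00278) - (-0.0004545)(-0.0004545) = 0.001741
V_1 = [(0.012)(0.00278) - (-0.0004545)(0)]/D = 0.01916 V
V_3 = [(0.6265)(0) - (0.012)(-0.0004545)]/D = 0.003132 V
I_R3 = (V_1 - V_3)/R3 = (0.01916 - 0.003132)/2200 = 0.000007284 A
|I_R3| = 0.000007284 A

Final answer: |I_R3| = 7.284e-06 A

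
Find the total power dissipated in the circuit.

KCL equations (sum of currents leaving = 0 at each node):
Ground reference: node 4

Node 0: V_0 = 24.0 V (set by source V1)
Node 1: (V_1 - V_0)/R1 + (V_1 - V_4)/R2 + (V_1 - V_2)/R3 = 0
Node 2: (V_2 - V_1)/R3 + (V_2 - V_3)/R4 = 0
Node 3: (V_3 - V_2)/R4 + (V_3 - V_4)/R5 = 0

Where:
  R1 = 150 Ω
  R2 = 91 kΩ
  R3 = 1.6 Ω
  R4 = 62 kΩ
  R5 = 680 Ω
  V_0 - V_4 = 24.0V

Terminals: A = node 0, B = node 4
Nodal analysis, taking node 4 as the 0 V reference.
Source V1 fixes V_0 = 24 V.
KCL at each unknown node (sum of currents leaving = 0; resistances in Ω):
  Node 1: (V_1 - 24)/150 + (V_1 - 0)/91000 + (V_1 - V_2)/1.6 = 0
  Node 2: (V_2 - V_1)/1.6 + (V_2 - V_3)/62000 = 0
  Node 3: (V_3 - V_2)/62000 + (V_3 - 0)/680 = 0
Collecting terms (coefficients in siemens):
  0.6317·V_1 - 0.625·V_2 = 0.16
  0.625·V_2 - 0.625·V_1 - 0.00001613·V_3 = 0
  0.001487·V_3 - 0.00001613·V_2 = 0
Solving these 3 simultaneous equations (Gaussian elimination) gives:
  V_1 = 23.9 V, V_2 = 23.9 V, V_3 = 0.2593 V
Power in each resistor, P = (ΔV)²/R:
  P_R1 = (24 - 23.9)²/150 = 0.00006221 W
  P_R2 = (23.9 - 0)²/91000 = 0.006279 W
  P_R3 = (23.9 - 23.9)²/1.6 = 0.0000002327 W
  P_R4 = (23.9 - 0.2593)²/62000 = 0.009016 W
  P_R5 = (0.2593 - 0)²/680 = 0.00009889 W
P_total = P_R1 + P_R2 + P_R3 + P_R4 + P_R5 = 0.01546 W

Final answer: 0.01546 W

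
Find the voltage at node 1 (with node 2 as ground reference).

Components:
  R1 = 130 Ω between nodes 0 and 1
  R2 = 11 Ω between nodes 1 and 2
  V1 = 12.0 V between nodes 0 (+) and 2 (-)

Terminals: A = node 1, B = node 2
Nodal analysis, taking node 2 as the 0 V reference.
Source V1 fixes V_0 = 12 V.
KCL at each unknown node (sum of currents leaving = 0; resistances in Ω):
  Node 1: (V_1 - 12)/130 + (V_1 - 0)/11 = 0
Collecting terms: 0.0986 × V_1 = 0.09231  =>  V_1 = 0.9362 V
The requested potential is V_1 = 0.9362 V.

Final answer: V_1 = 0.9362 V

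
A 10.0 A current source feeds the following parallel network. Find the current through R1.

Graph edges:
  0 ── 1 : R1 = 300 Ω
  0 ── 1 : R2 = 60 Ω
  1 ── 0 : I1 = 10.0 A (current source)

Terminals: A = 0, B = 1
All resistors sit directly between nodes 0 and 1, so they are in parallel and share one voltage V; the full source current 10 A splits among them.
1/R_par = 1/300 + 1/60 = 0.02 S  =>  R_par = 50 Ω
V = I × R_par = 10 × 50 = 500 V
I_R1 = V/R1 = 500/300 = 1.667 A

Final answer: 1.667 A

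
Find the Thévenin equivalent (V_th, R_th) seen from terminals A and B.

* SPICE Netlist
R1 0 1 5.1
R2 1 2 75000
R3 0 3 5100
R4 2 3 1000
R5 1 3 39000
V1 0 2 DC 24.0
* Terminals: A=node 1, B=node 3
Step 1 — V_th is the open-circuit voltage V_A - V_B (nothing connected across the terminals).
Nodal analysis, taking node 2 as the 0 V reference.
Source V1 fixes V_0 = 24 V.
KCL at each unknown node (sum of currents leaving = 0; resistances in Ω):
  Node 1: (V_1 - 24)/5.1 + (V_1 - 0)/75000 + (V_1 - V_3)/39000 = 0
  Node 3: (V_3 - 24)/5100 + (V_3 - 0)/1000 + (V_3 - V_1)/39000 = 0
Collecting terms (coefficients in siemens):
  0.1961·V_1 - 0.00002564·V_3 = 4.706
  0.001222·V_3 - 0.00002564·V_1 = 0.004706
Determinant D = (0.1961)(0.001222) - (-0.00002564)(-0.00002564) = 0.0002396
V_1 = [(4.706)(0.001222) - (-0.00002564)(0.004706)]/D = 24 V
V_3 = [(0.1961)(0.004706) - (4.706)(-0.00002564)]/D = 4.355 V
V_th = V_1 - V_3 = 24 - 4.355 = 19.64 V
Step 2 — R_th: zero the source — replace V1 by a short circuit (node 2 merges into node 0) — and find the resistance seen between A (node 1) and B (node 3).
Reduce the network between node 1 (A) and node 3 (B) by series/parallel combination:
  Rp1 = R1 ‖ R2 (parallel, both between nodes 0 and 1) = 1/(1/5.1 + 1/75000) = 5.1 Ω
  Rp2 = R3 ‖ R4 (parallel, both between nodes 0 and 3) = 1/(1/5100 + 1/1000) = 836.1 Ω
  Rs1 = Rp1 + Rp2 (series, joined only at node 0) = 5.1 + 836.1 = 841.2 Ω
  Rp3 = R5 ‖ Rs1 (parallel, both between nodes 1 and 3) = 1/(1/39000 + 1/841.2) = 823.4 Ω
R_th = 823.4 Ω

Final answer: V_th = 19.64 V, R_th = 823.4 Ω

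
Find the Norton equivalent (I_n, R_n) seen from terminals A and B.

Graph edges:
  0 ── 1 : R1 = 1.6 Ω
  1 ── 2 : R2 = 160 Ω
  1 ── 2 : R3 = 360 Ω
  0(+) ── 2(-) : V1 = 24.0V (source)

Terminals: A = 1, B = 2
Find the Thévenin equivalent first; then I_n = V_th/R_th and R_n = R_th.
Step 1 — V_th is the open-circuit voltage V_A - V_B (nothing connected across the terminals).
Nodal analysis, taking node 2 as the 0 V reference.
Source V1 fixes V_0 = 24 V.
KCL at each unknown node (sum of currents leaving = 0; resistances in Ω):
  Node 1: (V_1 - 24)/1.6 + (V_1 - 0)/160 + (V_1 - 0)/360 = 0
Collecting terms: 0.634 × V_1 = 15  =>  V_1 = 23.66 V
V_th = V_1 - V_2 = 23.66 - 0 = 23.66 V
Step 2 — R_th: zero the source — replace V1 by a short circuit (node 2 merges into node 0) — and find the resistance seen between A (node 1) and B (node 0).
Reduce the network between node 1 (A) and node 0 (B) by series/parallel combination:
  Rp1 = R1 ‖ R2 ‖ R3 (parallel, all between nodes 0 and 1) = 1/(1/1.6 + 1/160 + 1/360) = 1.577 Ω
R_th = 1.577 Ω
I_n = V_th/R_th = 23.66/1.577 = 15 A, and R_n = R_th = 1.577 Ω

Final answer: I_n = 15 A, R_n = 1.577 Ω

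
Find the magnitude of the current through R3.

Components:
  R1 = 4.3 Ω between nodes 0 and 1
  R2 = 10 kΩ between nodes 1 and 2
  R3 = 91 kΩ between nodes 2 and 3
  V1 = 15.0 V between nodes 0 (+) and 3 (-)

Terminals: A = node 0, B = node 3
Nodal analysis, taking node 3 as the 0 V reference.
Source V1 fixes V_0 = 15 V.
KCL at each unknown node (sum of currents leaving = 0; resistances in Ω):
  Node 1: (V_1 - 15)/4.3 + (V_1 - V_2)/10000 = 0
  Node 2: (V_2 - V_1)/10000 + (V_2 - 0)/91000 = 0
Collecting terms (coefficients in siemens):
  0.2327·V_1 - 0.0001·V_2 = 3.488
  0.000111·V_2 - 0.0001·V_1 = 0
Determinant D = (0.2327)(0.000111) - (-0.0001)(-0.0001) = 0.00002581
V_1 = [(3.488)(0.000111) - (-0.0001)(0)]/D = 15 V
V_2 = [(0.2327)(0) - (3.488)(-0.0001)]/D = 13.51 V
I_R3 = (V_2 - V_3)/R3 = (13.51 - 0)/91000 = 0.0001485 A
|I_R3| = 0.0001485 A

Final answer: |I_R3| = 0.0001485 A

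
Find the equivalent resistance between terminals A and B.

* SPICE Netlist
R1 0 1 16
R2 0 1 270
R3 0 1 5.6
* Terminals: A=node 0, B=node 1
Reduce the network between node 0 (A) and node 1 (B) by series/parallel combination:
  Rp1 = R1 ‖ R2 ‖ R3 (parallel, all between nodes 0 and 1) = 1/(1/16 + 1/270 + 1/5.6) = 4.085 Ω
R_eq = 4.085 Ω

Final answer: 4.085 Ω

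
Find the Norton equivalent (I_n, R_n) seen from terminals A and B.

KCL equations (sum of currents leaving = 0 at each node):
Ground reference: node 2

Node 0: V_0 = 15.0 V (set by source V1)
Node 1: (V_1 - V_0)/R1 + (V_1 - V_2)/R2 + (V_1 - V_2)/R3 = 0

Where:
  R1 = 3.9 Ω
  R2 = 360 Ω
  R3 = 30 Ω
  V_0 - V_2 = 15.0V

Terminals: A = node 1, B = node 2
Find the Thévenin equivalent first; then I_n = V_th/R_th and R_n = R_th.
Step 1 — V_th is the open-circuit voltage V_A - V_B (nothing connected across the terminals).
Nodal analysis, taking node 2 as the 0 V reference.
Source V1 fixes V_0 = 15 V.
KCL at each unknown node (sum of currents leaving = 0; resistances in Ω):
  Node 1: (V_1 - 15)/3.9 + (V_1 - 0)/360 + (V_1 - 0)/30 = 0
Collecting terms: 0.2925 × V_1 = 3.846  =>  V_1 = 13.15 V
V_th = V_1 - V_2 = 13.15 - 0 = 13.15 V
Step 2 — R_th: zero the source — replace V1 by a short circuit (node 2 merges into node 0) — and find the resistance seen between A (node 1) and B (node 0).
Reduce the network between node 1 (A) and node 0 (B) by series/parallel combination:
  Rp1 = R1 ‖ R2 ‖ R3 (parallel, all between nodes 0 and 1) = 1/(1/3.9 + 1/360 + 1/30) = 3.419 Ω
R_th = 3.419 Ω
I_n = V_th/R_th = 13.15/3.419 = 3.846 A, and R_n = R_th = 3.419 Ω

Final answer: I_n = 3.846 A, R_n = 3.419 Ω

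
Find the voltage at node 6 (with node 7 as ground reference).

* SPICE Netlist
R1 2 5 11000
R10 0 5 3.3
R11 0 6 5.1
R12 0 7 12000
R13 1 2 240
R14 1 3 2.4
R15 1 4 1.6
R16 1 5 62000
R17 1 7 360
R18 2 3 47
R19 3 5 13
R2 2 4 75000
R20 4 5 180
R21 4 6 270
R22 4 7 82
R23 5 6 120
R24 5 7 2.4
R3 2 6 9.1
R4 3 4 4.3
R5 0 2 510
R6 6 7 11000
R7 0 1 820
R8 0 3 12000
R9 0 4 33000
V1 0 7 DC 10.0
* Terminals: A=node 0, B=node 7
Nodal analysis, taking node 7 as the 0 V reference.
Source V1 fixes V_0 = 10 V.
KCL at each unknown node (sum of currents leaving = 0; resistances in Ω):
  Node 1: (V_1 - 10)/820 + (V_1 - V_2)/240 + (V_1 - V_3)/2.4 + (V_1 - V_4)/1.6 + (V_1 - V_5)/62000 + (V_1 - 0)/360 = 0
  Node 2: (V_2 - V_5)/11000 + (V_2 - V_4)/75000 + (V_2 - V_6)/9.1 + (V_2 - 10)/510 + (V_2 - V_1)/240 + (V_2 - V_3)/47 = 0
  Node 3: (V_3 - V_4)/4.3 + (V_3 - 10)/12000 + (V_3 - V_1)/2.4 + (V_3 - V_2)/47 + (V_3 - V_5)/13 = 0
  Node 4: (V_4 - V_2)/75000 + (V_4 - V_3)/4.3 + (V_4 - 10)/33000 + (V_4 - V_1)/1.6 + (V_4 - V_5)/180 + (V_4 - V_6)/270 + (V_4 - 0)/82 = 0
  Node 5: (V_5 - V_2)/11000 + (V_5 - 10)/3.3 + (V_5 - V_1)/62000 + (V_5 - V_3)/13 + (V_5 - V_4)/180 + (V_5 - V_6)/120 + (V_5 - 0)/2.4 = 0
  Node 6: (V_6 - V_2)/9.1 + (V_6 - 0)/11000 + (V_6 - 10)/5.1 + (V_6 - V_4)/270 + (V_6 - V_5)/120 = 0
Collecting terms (coefficients in siemens):
  1.05·V_1 - 0.004167·V_2 - 0.4167·V_3 - 0.625·V_4 - 0.00001613·V_5 = 0.0122
  0.1374·V_2 - 0.004167·V_1 - 0.02128·V_3 - 0.00001333·V_4 - 0.00009091·V_5 - 0.1099·V_6 = 0.01961
  0.7475·V_3 - 0.4167·V_1 - 0.02128·V_2 - 0.2326·V_4 - 0.07692·V_5 = 0.0008333
  0.8791·V_4 - 0.625·V_1 - 0.00001333·V_2 - 0.2326·V_3 - 0.005556·V_5 - 0.003704·V_6 = 0.000303
  0.8106·V_5 - 0.00001613·V_1 - 0.00009091·V_2 - 0.07692·V_3 - 0.005556·V_4 - 0.008333·V_6 = 3.03
  0.3181·V_6 - 0.1099·V_2 - 0.003704·V_4 - 0.008333·V_5 = 1.961
Solving these 6 simultaneous equations (Gaussian elimination) gives:
  V_1 = 4.817 V, V_2 = 8.442 V, V_3 = 4.858 V, V_4 = 4.777 V
  V_5 = 4.328 V, V_6 = 9.25 V
The requested potential is V_6 = 9.25 V.

Final answer: V_6 = 9.25 V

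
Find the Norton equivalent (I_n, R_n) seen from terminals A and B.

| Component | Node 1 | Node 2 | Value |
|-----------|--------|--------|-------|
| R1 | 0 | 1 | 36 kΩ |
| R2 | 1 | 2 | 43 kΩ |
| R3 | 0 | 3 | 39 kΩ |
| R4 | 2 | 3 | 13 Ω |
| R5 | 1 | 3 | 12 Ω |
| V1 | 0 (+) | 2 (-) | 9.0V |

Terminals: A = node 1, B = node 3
Find the Thévenin equivalent first; then I_n = V_th/R_th and R_n = R_th.
Step 1 — V_th is the open-circuit voltage V_A - V_B (nothing connected across the terminals).
Nodal analysis, taking node 2 as the 0 V reference.
Source V1 fixes V_0 = 9 V.
KCL at each unknown node (sum of currents leaving = 0; resistances in Ω):
  Node 1: (V_1 - 9)/36000 + (V_1 - 0)/43000 + (V_1 - V_3)/12 = 0
  Node 3: (V_3 - 9)/39000 + (V_3 - 0)/13 + (V_3 - V_1)/12 = 0
Collecting terms (coefficients in siemens):
  0.08338·V_1 - 0.08333·V_3 = 0.00025
  0.1603·V_3 - 0.08333·V_1 = 0.0002308
Determinant D = (0.08338)(0.1603) - (-0.08333)(-0.08333) = 0.006421
V_1 = [(0.00025)(0.1603) - (-0.08333)(0.0002308)]/D = 0.009236 V
V_3 = [(0.08338)(0.0002308) - (0.00025)(-0.08333)]/D = 0.006242 V
V_th = V_1 - V_3 = 0.009236 - 0.006242 = 0.002994 V
Step 2 — R_th: zero the source — replace V1 by a short circuit (node 2 merges into node 0) — and find the resistance seen between A (node 1) and B (node 3).
Reduce the network between node 1 (A) and node 3 (B) by series/parallel combination:
  Rp1 = R1 ‖ R2 (parallel, both between nodes 0 and 1) = 1/(1/36000 + 1/43000) = 19590 Ω
  Rp2 = R3 ‖ R4 (parallel, both between nodes 0 and 3) = 1/(1/39000 + 1/13) = 13 Ω
  Rs1 = Rp1 + Rp2 (series, joined only at node 0) = 19590 + 13 = 19610 Ω
  Rp3 = R5 ‖ Rs1 (parallel, both between nodes 1 and 3) = 1/(1/12 + 1/19610) = 11.99 Ω
R_th = 11.99 Ω
I_n = V_th/R_th = 0.002994/11.99 = 0.0002497 A, and R_n = R_th = 11.99 Ω

Final answer: I_n = 0.0002497 A, R_n = 11.99 Ω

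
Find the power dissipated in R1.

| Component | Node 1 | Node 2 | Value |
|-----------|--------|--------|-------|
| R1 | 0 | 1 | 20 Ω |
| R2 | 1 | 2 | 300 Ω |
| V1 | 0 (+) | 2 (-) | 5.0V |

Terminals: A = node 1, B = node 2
Nodal analysis, taking node 2 as the 0 V reference.
Source V1 fixes V_0 = 5 V.
KCL at each unknown node (sum of currents leaving = 0; resistances in Ω):
  Node 1: (V_1 - 5)/20 + (V_1 - 0)/300 = 0
Collecting terms: 0.05333 × V_1 = 0.25  =>  V_1 = 4.688 V
I_R1 = (V_0 - V_1)/R1 = (5 - 4.688)/20 = 0.01562 A
P_R1 = I_R1² × R1 = (0.01562)² × 20 = 0.004883 W

Final answer: 0.004883 W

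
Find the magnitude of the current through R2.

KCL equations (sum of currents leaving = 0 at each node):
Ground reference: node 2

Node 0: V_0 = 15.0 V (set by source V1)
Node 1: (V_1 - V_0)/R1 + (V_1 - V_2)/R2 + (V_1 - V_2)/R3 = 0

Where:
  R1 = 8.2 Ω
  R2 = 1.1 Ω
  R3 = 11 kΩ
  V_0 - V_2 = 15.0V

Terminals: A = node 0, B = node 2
Nodal analysis, taking node 2 as the 0 V reference.
Source V1 fixes V_0 = 15 V.
KCL at each unknown node (sum of currents leaving = 0; resistances in Ω):
  Node 1: (V_1 - 15)/8.2 + (V_1 - 0)/1.1 + (V_1 - 0)/11000 = 0
Collecting terms: 1.031 × V_1 = 1.829  =>  V_1 = 1.774 V
I_R2 = (V_1 - V_2)/R2 = (1.774 - 0)/1.1 = 1.613 A
|I_R2| = 1.613 A

Final answer: |I_R2| = 1.613 A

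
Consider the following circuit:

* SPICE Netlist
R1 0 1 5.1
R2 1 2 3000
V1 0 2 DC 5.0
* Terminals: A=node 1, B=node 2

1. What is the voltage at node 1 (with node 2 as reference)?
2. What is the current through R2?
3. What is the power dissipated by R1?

Nodal analysis, taking node 2 as the 0 V reference.
Source V1 fixes V_0 = 5 V.
KCL at each unknown node (sum of currents leaving = 0; resistances in Ω):
  Node 1: (V_1 - 5)/5.1 + (V_1 - 0)/3000 = 0
Collecting terms: 0.1964 × V_1 = 0.9804  =>  V_1 = 4.992 V
Part 1:
  Read off the nodal solution: V_1 = 4.992 V
Part 2:
  I_R2 = (V_1 - V_2)/R2 = (4.992 - 0)/3000 = 0.001664 A
  Magnitude: I_R2 = 0.001664 A
Part 3:
  I_R1 = (V_0 - V_1)/R1 = (5 - 4.992)/5.1 = 0.001664 A
  P_R1 = I_R1² × R1 = (0.001664)² × 5.1 = 0.00001412 W

Final answers:
1. V_1 = 4.992 V
2. I_R2 = 0.001664 A
3. P_R1 = 1.412e-05 W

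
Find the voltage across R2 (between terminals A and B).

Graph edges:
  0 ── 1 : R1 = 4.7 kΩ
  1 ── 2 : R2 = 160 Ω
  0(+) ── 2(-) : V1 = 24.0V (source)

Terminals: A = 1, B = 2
R1 and R2 are in series across V1 (node 0 → node 1 → node 2), and the output A–B is taken across R2, so this is a voltage divider.
Series current: I = V1/(R1 + R2) = 24/(4700 + 160) = 24/4860 = 0.004938 A
V_R2 = I × R2 = V1 × R2/(R1 + R2) = 24 × 160/4860 = 0.7901 V

Final answer: 0.7901 V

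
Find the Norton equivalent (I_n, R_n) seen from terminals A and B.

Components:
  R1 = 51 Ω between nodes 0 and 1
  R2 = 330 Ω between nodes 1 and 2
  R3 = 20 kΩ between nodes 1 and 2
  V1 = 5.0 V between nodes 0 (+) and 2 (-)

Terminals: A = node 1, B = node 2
Find the Thévenin equivalent first; then I_n = V_th/R_th and R_n = R_th.
Step 1 — V_th is the open-circuit voltage V_A - V_B (nothing connected across the terminals).
Nodal analysis, taking node 2 as the 0 V reference.
Source V1 fixes V_0 = 5 V.
KCL at each unknown node (sum of currents leaving = 0; resistances in Ω):
  Node 1: (V_1 - 5)/51 + (V_1 - 0)/330 + (V_1 - 0)/20000 = 0
Collecting terms: 0.02269 × V_1 = 0.09804  =>  V_1 = 4.321 V
V_th = V_1 - V_2 = 4.321 - 0 = 4.321 V
Step 2 — R_th: zero the source — replace V1 by a short circuit (node 2 merges into node 0) — and find the resistance seen between A (node 1) and B (node 0).
Reduce the network between node 1 (A) and node 0 (B) by series/parallel combination:
  Rp1 = R1 ‖ R2 ‖ R3 (parallel, all between nodes 0 and 1) = 1/(1/51 + 1/330 + 1/20000) = 44.08 Ω
R_th = 44.08 Ω
I_n = V_th/R_th = 4.321/44.08 = 0.09804 A, and R_n = R_th = 44.08 Ω

Final answer: I_n = 0.09804 A, R_n = 44.08 Ω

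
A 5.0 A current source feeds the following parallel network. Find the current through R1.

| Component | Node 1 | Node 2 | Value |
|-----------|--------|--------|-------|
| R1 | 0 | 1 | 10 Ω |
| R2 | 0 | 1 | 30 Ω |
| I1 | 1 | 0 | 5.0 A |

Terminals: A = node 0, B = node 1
All resistors sit directly between nodes 0 and 1, so they are in parallel and share one voltage V; the full source current 5 A splits among them.
1/R_par = 1/10 + 1/30 = 0.1333 S  =>  R_par = 7.5 Ω
V = I × R_par = 5 × 7.5 = 37.5 V
I_R1 = V/R1 = 37.5/10 = 3.75 A

Final answer: 3.75 A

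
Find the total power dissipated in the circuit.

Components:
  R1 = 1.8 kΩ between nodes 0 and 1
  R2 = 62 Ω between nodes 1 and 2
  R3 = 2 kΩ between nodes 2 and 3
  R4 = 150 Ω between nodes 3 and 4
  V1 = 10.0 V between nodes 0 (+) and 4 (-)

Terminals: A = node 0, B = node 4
Nodal analysis, taking node 4 as the 0 V reference.
Source V1 fixes V_0 = 10 V.
KCL at each unknown node (sum of currents leaving = 0; resistances in Ω):
  Node 1: (V_1 - 10)/1800 + (V_1 - V_2)/62 = 0
  Node 2: (V_2 - V_1)/62 + (V_2 - V_3)/2000 = 0
  Node 3: (V_3 - V_2)/2000 + (V_3 - 0)/150 = 0
Collecting terms (coefficients in siemens):
  0.01668·V_1 - 0.01613·V_2 = 0.005556
  0.01663·V_2 - 0.01613·V_1 - 0.0005·V_3 = 0
  0.007167·V_3 - 0.0005·V_2 = 0
Solving these 3 simultaneous equations (Gaussian elimination) gives:
  V_1 = 5.513 V, V_2 = 5.359 V, V_3 = 0.3739 V
Power in each resistor, P = (ΔV)²/R:
  P_R1 = (10 - 5.513)²/1800 = 0.01118 W
  P_R2 = (5.513 - 5.359)²/62 = 0.0003852 W
  P_R3 = (5.359 - 0.3739)²/2000 = 0.01243 W
  P_R4 = (0.3739 - 0)²/150 = 0.0009319 W
P_total = P_R1 + P_R2 + P_R3 + P_R4 = 0.02493 W

Final answer: 0.02493 W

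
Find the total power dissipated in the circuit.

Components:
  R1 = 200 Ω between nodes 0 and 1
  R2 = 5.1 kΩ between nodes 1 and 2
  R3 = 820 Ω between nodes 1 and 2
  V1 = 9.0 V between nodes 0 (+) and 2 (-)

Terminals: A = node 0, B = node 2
Nodal analysis, taking node 2 as the 0 V reference.
Source V1 fixes V_0 = 9 V.
KCL at each unknown node (sum of currents leaving = 0; resistances in Ω):
  Node 1: (V_1 - 9)/200 + (V_1 - 0)/5100 + (V_1 - 0)/820 = 0
Collecting terms: 0.006416 × V_1 = 0.045  =>  V_1 = 7.014 V
Power in each resistor, P = (ΔV)²/R:
  P_R1 = (9 - 7.014)²/200 = 0.01972 W
  P_R2 = (7.014 - 0)²/5100 = 0.009647 W
  P_R3 = (7.014 - 0)²/820 = 0.06 W
P_total = P_R1 + P_R2 + P_R3 = 0.08936 W

Final answer: 0.08936 W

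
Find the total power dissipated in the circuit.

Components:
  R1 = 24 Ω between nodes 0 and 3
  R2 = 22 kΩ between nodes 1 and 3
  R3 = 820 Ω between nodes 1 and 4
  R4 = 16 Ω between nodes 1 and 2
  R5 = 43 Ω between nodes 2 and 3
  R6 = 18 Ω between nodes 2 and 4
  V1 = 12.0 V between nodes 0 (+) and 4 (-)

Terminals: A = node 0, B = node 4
Nodal analysis, taking node 4 as the 0 V reference.
Source V1 fixes V_0 = 12 V.
KCL at each unknown node (sum of currents leaving = 0; resistances in Ω):
  Node 1: (V_1 - V_3)/22000 + (V_1 - 0)/820 + (V_1 - V_2)/16 = 0
  Node 2: (V_2 - V_1)/16 + (V_2 - V_3)/43 + (V_2 - 0)/18 = 0
  Node 3: (V_3 - 12)/24 + (V_3 - V_1)/22000 + (V_3 - V_2)/43 = 0
Collecting terms (coefficients in siemens):
  0.06376·V_1 - 0.0625·V_2 - 0.00004545·V_3 = 0
  0.1413·V_2 - 0.0625·V_1 - 0.02326·V_3 = 0
  0.06497·V_3 - 0.00004545·V_1 - 0.02326·V_2 = 0.5
Solving these 3 simultaneous equations (Gaussian elimination) gives:
  V_1 = 2.458 V, V_2 = 2.501 V, V_3 = 8.593 V
Power in each resistor, P = (ΔV)²/R:
  P_R1 = (12 - 8.593)²/24 = 0.4836 W
  P_R2 = (2.458 - 8.593)²/22000 = 0.001711 W
  P_R3 = (2.458 - 0)²/820 = 0.007366 W
  P_R4 = (2.458 - 2.501)²/16 = 0.0001182 W
  P_R5 = (2.501 - 8.593)²/43 = 0.8631 W
  P_R6 = (2.501 - 0)²/18 = 0.3476 W
P_total = P_R1 + P_R2 + P_R3 + P_R4 + P_R5 + P_R6 = 1.703 W

Final answer: 1.703 W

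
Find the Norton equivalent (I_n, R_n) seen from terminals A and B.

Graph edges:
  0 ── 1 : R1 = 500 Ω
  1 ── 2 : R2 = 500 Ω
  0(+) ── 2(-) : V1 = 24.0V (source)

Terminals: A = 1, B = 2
Find the Thévenin equivalent first; then I_n = V_th/R_th and R_n = R_th.
Step 1 — V_th is the open-circuit voltage V_A - V_B (nothing connected across the terminals).
Nodal analysis, taking node 2 as the 0 V reference.
Source V1 fixes V_0 = 24 V.
KCL at each unknown node (sum of currents leaving = 0; resistances in Ω):
  Node 1: (V_1 - 24)/500 + (V_1 - 0)/500 = 0
Collecting terms: 0.004 × V_1 = 0.048  =>  V_1 = 12 V
V_th = V_1 - V_2 = 12 - 0 = 12 V
Step 2 — R_th: zero the source — replace V1 by a short circuit (node 2 merges into node 0) — and find the resistance seen between A (node 1) and B (node 0).
Reduce the network between node 1 (A) and node 0 (B) by series/parallel combination:
  Rp1 = R1 ‖ R2 (parallel, both between nodes 0 and 1) = 1/(1/500 + 1/500) = 250 Ω
R_th = 250 Ω
I_n = V_th/R_th = 12/250 = 0.048 A, and R_n = R_th = 250 Ω

Final answer: I_n = 0.048 A, R_n = 250 Ω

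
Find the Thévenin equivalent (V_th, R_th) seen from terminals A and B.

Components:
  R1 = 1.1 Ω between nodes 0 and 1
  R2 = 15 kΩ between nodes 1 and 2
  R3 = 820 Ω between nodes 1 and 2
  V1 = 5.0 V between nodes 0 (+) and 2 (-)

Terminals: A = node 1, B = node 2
Step 1 — V_th is the open-circuit voltage V_A - V_B (nothing connected across the terminals).
Nodal analysis, taking node 2 as the 0 V reference.
Source V1 fixes V_0 = 5 V.
KCL at each unknown node (sum of currents leaving = 0; resistances in Ω):
  Node 1: (V_1 - 5)/1.1 + (V_1 - 0)/15000 + (V_1 - 0)/820 = 0
Collecting terms: 0.9104 × V_1 = 4.545  =>  V_1 = 4.993 V
V_th = V_1 - V_2 = 4.993 - 0 = 4.993 V
Step 2 — R_th: zero the source — replace V1 by a short circuit (node 2 merges into node 0) — and find the resistance seen between A (node 1) and B (node 0).
Reduce the network between node 1 (A) and node 0 (B) by series/parallel combination:
  Rp1 = R1 ‖ R2 ‖ R3 (parallel, all between nodes 0 and 1) = 1/(1/1.1 + 1/15000 + 1/820) = 1.098 Ω
R_th = 1.098 Ω

Final answer: V_th = 4.993 V, R_th = 1.098 Ω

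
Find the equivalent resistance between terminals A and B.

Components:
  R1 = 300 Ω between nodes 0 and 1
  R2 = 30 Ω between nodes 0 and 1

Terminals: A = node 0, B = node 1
Reduce the network between node 0 (A) and node 1 (B) by series/parallel combination:
  Rp1 = R1 ‖ R2 (parallel, both between nodes 0 and 1) = 1/(1/300 + 1/30) = 27.27 Ω
R_eq = 27.27 Ω

Final answer: 27.27 Ω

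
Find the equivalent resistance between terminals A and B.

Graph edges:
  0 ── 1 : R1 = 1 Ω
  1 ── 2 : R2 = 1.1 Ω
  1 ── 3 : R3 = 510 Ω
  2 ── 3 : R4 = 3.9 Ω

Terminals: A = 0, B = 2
Reduce the network between node 0 (A) and node 2 (B) by series/parallel combination:
  Rs1 = R3 + R4 (series, joined only at node 3) = 510 + 3.9 = 513.9 Ω
  Rp1 = R2 ‖ Rs1 (parallel, both between nodes 1 and 2) = 1/(1/1.1 + 1/513.9) = 1.098 Ω
  Rs2 = R1 + Rp1 (series, joined only at node 1) = 1 + 1.098 = 2.098 Ω
R_eq = 2.098 Ω

Final answer: 2.098 Ω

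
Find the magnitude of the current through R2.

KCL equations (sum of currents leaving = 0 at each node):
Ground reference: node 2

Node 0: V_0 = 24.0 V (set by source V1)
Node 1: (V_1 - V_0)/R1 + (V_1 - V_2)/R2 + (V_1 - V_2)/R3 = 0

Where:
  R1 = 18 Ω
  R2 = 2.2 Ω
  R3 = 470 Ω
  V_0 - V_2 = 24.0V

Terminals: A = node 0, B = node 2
Nodal analysis, taking node 2 as the 0 V reference.
Source V1 fixes V_0 = 24 V.
KCL at each unknown node (sum of currents leaving = 0; resistances in Ω):
  Node 1: (V_1 - 24)/18 + (V_1 - 0)/2.2 + (V_1 - 0)/470 = 0
Collecting terms: 0.5122 × V_1 = 1.333  =>  V_1 = 2.603 V
I_R2 = (V_1 - V_2)/R2 = (2.603 - 0)/2.2 = 1.183 A
|I_R2| = 1.183 A

Final answer: |I_R2| = 1.183 A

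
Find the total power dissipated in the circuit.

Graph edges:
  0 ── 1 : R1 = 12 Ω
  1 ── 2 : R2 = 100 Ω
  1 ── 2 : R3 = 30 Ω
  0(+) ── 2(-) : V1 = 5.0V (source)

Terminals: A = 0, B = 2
Nodal analysis, taking node 2 as the 0 V reference.
Source V1 fixes V_0 = 5 V.
KCL at each unknown node (sum of currents leaving = 0; resistances in Ω):
  Node 1: (V_1 - 5)/12 + (V_1 - 0)/100 + (V_1 - 0)/30 = 0
Collecting terms: 0.1267 × V_1 = 0.4167  =>  V_1 = 3.289 V
Power in each resistor, P = (ΔV)²/R:
  P_R1 = (5 - 3.289)²/12 = 0.2438 W
  P_R2 = (3.289 - 0)²/100 = 0.1082 W
  P_R3 = (3.289 - 0)²/30 = 0.3607 W
P_total = P_R1 + P_R2 + P_R3 = 0.7127 W

Final answer: 0.7127 W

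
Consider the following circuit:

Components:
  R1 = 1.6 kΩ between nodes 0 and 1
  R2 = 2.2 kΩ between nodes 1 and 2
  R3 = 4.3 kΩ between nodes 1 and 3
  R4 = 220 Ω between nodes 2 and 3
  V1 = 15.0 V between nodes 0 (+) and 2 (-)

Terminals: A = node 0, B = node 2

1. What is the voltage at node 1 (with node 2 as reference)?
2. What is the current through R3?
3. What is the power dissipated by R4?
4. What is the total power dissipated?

Nodal analysis, taking node 2 as the 0 V reference.
Source V1 fixes V_0 = 15 V.
KCL at each unknown node (sum of currents leaving = 0; resistances in Ω):
  Node 1: (V_1 - 15)/1600 + (V_1 - 0)/2200 + (V_1 - V_3)/4300 = 0
  Node 3: (V_3 - V_1)/4300 + (V_3 - 0)/220 = 0
Collecting terms (coefficients in siemens):
  0.001312·V_1 - 0.0002326·V_3 = 0.009375
  0.004778·V_3 - 0.0002326·V_1 = 0
Determinant D = (0.001312)(0.004778) - (-0.0002326)(-0.0002326) = 0.000006215
V_1 = [(0.009375)(0.004778) - (-0.0002326)(0)]/D = 7.207 V
V_3 = [(0.001312)(0) - (0.009375)(-0.0002326)]/D = 0.3508 V
Part 1:
  Read off the nodal solution: V_1 = 7.207 V
Part 2:
  I_R3 = (V_1 - V_3)/R3 = (7.207 - 0.3508)/4300 = 0.001595 A
  Magnitude: I_R3 = 0.001595 A
Part 3:
  I_R4 = (V_2 - V_3)/R4 = (0 - 0.3508)/220 = -0.001595 A
  P_R4 = I_R4² × R4 = (-0.001595)² × 220 = 0.0005593 W
Part 4:
  Power in each resistor, P = (ΔV)²/R:
    P_R1 = (15 - 7.207)²/1600 = 0.03795 W
    P_R2 = (7.207 - 0)²/2200 = 0.02361 W
    P_R3 = (7.207 - 0.3508)²/4300 = 0.01093 W
    P_R4 = (0 - 0.3508)²/220 = 0.0005593 W
  P_total = P_R1 + P_R2 + P_R3 + P_R4 = 0.07306 W

Final answers:
1. V_1 = 7.207 V
2. I_R3 = 0.001595 A
3. P_R4 = 0.0005593 W
4. P_total = 0.07306 W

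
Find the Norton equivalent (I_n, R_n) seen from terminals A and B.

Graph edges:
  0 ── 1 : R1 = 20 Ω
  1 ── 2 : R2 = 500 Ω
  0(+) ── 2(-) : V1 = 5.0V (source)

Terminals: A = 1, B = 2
Find the Thévenin equivalent first; then I_n = V_th/R_th and R_n = R_th.
Step 1 — V_th is the open-circuit voltage V_A - V_B (nothing connected across the terminals).
Nodal analysis, taking node 2 as the 0 V reference.
Source V1 fixes V_0 = 5 V.
KCL at each unknown node (sum of currents leaving = 0; resistances in Ω):
  Node 1: (V_1 - 5)/20 + (V_1 - 0)/500 = 0
Collecting terms: 0.052 × V_1 = 0.25  =>  V_1 = 4.808 V
V_th = V_1 - V_2 = 4.808 - 0 = 4.808 V
Step 2 — R_th: zero the source — replace V1 by a short circuit (node 2 merges into node 0) — and find the resistance seen between A (node 1) and B (node 0).
Reduce the network between node 1 (A) and node 0 (B) by series/parallel combination:
  Rp1 = R1 ‖ R2 (parallel, both between nodes 0 and 1) = 1/(1/20 + 1/500) = 19.23 Ω
R_th = 19.23 Ω
I_n = V_th/R_th = 4.808/19.23 = 0.25 A, and R_n = R_th = 19.23 Ω

Final answer: I_n = 0.25 A, R_n = 19.23 Ω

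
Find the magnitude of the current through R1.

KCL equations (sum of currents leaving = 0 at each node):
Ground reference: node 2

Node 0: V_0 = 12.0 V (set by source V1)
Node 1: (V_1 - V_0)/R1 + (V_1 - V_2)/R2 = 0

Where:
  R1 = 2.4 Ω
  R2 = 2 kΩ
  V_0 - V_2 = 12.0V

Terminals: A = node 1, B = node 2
Nodal analysis, taking node 2 as the 0 V reference.
Source V1 fixes V_0 = 12 V.
KCL at each unknown node (sum of currents leaving = 0; resistances in Ω):
  Node 1: (V_1 - 12)/2.4 + (V_1 - 0)/2000 = 0
Collecting terms: 0.4172 × V_1 = 5  =>  V_1 = 11.99 V
I_R1 = (V_0 - V_1)/R1 = (12 - 11.99)/2.4 = 0.005993 A
|I_R1| = 0.005993 A

Final answer: |I_R1| = 0.005993 A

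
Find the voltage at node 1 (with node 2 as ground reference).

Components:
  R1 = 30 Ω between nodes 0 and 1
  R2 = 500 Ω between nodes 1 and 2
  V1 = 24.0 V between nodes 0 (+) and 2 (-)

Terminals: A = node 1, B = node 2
Nodal analysis, taking node 2 as the 0 V reference.
Source V1 fixes V_0 = 24 V.
KCL at each unknown node (sum of currents leaving = 0; resistances in Ω):
  Node 1: (V_1 - 24)/30 + (V_1 - 0)/500 = 0
Collecting terms: 0.03533 × V_1 = 0.8  =>  V_1 = 22.64 V
The requested potential is V_1 = 22.64 V.

Final answer: V_1 = 22.64 V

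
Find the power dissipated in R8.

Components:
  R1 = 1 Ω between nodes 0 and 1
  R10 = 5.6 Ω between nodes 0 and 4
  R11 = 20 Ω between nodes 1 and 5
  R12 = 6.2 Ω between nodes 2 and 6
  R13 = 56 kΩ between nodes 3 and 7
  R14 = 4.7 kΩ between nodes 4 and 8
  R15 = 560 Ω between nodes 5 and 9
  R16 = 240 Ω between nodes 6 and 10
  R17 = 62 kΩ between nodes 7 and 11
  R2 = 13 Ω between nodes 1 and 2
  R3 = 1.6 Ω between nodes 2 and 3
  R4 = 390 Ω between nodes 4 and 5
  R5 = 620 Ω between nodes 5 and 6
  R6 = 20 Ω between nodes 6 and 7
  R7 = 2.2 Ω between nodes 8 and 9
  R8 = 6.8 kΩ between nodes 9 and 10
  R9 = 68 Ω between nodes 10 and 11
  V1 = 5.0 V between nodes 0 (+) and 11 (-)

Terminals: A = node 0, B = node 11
Nodal analysis, taking node 11 as the 0 V reference.
Source V1 fixes V_0 = 5 V.
KCL at each unknown node (sum of currents leaving = 0; resistances in Ω):
  Node 1: (V_1 - 5)/1 + (V_1 - V_2)/13 + (V_1 - V_5)/20 = 0
  Node 2: (V_2 - V_1)/13 + (V_2 - V_3)/1.6 + (V_2 - V_6)/6.2 = 0
  Node 3: (V_3 - V_2)/1.6 + (V_3 - V_7)/56000 = 0
  Node 4: (V_4 - V_5)/390 + (V_4 - 5)/5.6 + (V_4 - V_8)/4700 = 0
  Node 5: (V_5 - V_4)/390 + (V_5 - V_6)/620 + (V_5 - V_1)/20 + (V_5 - V_9)/560 = 0
  Node 6: (V_6 - V_5)/620 + (V_6 - V_7)/20 + (V_6 - V_2)/6.2 + (V_6 - V_10)/240 = 0
  Node 7: (V_7 - V_6)/20 + (V_7 - V_3)/56000 + (V_7 - 0)/62000 = 0
  Node 8: (V_8 - V_9)/2.2 + (V_8 - V_4)/4700 = 0
  Node 9: (V_9 - V_8)/2.2 + (V_9 - V_10)/6800 + (V_9 - V_5)/560 = 0
  Node 10: (V_10 - V_9)/6800 + (V_10 - 0)/68 + (V_10 - V_6)/240 = 0
Collecting terms (coefficients in siemens):
  1.127·V_1 - 0.07692·V_2 - 0.05·V_5 = 5
  0.8632·V_2 - 0.07692·V_1 - 0.625·V_3 - 0.1613·V_6 = 0
  0.625·V_3 - 0.625·V_2 - 0.00001786·V_7 = 0
  0.1813·V_4 - 0.002564·V_5 - 0.0002128·V_8 = 0.8929
  0.05596·V_5 - 0.05·V_1 - 0.002564·V_4 - 0.001613·V_6 - 0.001786·V_9 = 0
  0.2171·V_6 - 0.1613·V_2 - 0.001613·V_5 - 0.05·V_7 - 0.004167·V_10 = 0
  0.05003·V_7 - 0.00001786·V_3 - 0.05·V_6 = 0
  0.4548·V_8 - 0.0002128·V_4 - 0.4545·V_9 = 0
  0.4565·V_9 - 0.001786·V_5 - 0.4545·V_8 - 0.0001471·V_10 = 0
  0.01902·V_10 - 0.004167·V_6 - 0.0001471·V_9 = 0
Solving these 10 simultaneous equations (Gaussian elimination) gives:
  V_1 = 4.984 V, V_2 = 4.792 V, V_3 = 4.792 V, V_4 = 4.999 V
  V_5 = 4.968 V, V_6 = 4.7 V, V_7 = 4.699 V, V_8 = 4.704 V
  V_9 = 4.704 V, V_10 = 1.066 V
I_R8 = (V_9 - V_10)/R8 = (4.704 - 1.066)/6800 = 0.0005349 A
P_R8 = I_R8² × R8 = (0.0005349)² × 6800 = 0.001946 W

Final answer: 0.001946 W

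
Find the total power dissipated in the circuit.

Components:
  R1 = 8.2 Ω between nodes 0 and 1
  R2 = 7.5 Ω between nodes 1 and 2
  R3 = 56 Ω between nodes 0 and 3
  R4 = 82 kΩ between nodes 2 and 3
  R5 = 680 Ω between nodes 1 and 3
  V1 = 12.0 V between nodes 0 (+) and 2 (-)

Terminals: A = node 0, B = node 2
Nodal analysis, taking node 2 as the 0 V reference.
Source V1 fixes V_0 = 12 V.
KCL at each unknown node (sum of currents leaving = 0; resistances in Ω):
  Node 1: (V_1 - 12)/8.2 + (V_1 - 0)/7.5 + (V_1 - V_3)/680 = 0
  Node 3: (V_3 - 12)/56 + (V_3 - 0)/82000 + (V_3 - V_1)/680 = 0
Collecting terms (coefficients in siemens):
  0.2568·V_1 - 0.001471·V_3 = 1.463
  0.01934·V_3 - 0.001471·V_1 = 0.2143
Determinant D = (0.2568)(0.01934) - (-0.001471)(-0.001471) = 0.004963
V_1 = [(1.463)(0.01934) - (-0.001471)(0.2143)]/D = 5.766 V
V_3 = [(0.2568)(0.2143) - (1.463)(-0.001471)]/D = 11.52 V
Power in each resistor, P = (ΔV)²/R:
  P_R1 = (12 - 5.766)²/8.2 = 4.74 W
  P_R2 = (5.766 - 0)²/7.5 = 4.432 W
  P_R3 = (12 - 11.52)²/56 = 0.004142 W
  P_R4 = (0 - 11.52)²/82000 = 0.001618 W
  P_R5 = (5.766 - 11.52)²/680 = 0.04867 W
P_total = P_R1 + P_R2 + P_R3 + P_R4 + P_R5 = 9.227 W

Final answer: 9.227 W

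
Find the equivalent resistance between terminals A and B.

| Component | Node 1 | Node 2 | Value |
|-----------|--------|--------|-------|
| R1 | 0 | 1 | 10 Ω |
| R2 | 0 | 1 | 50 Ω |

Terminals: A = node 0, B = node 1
Reduce the network between node 0 (A) and node 1 (B) by series/parallel combination:
  Rp1 = R1 ‖ R2 (parallel, both between nodes 0 and 1) = 1/(1/10 + 1/50) = 8.333 Ω
R_eq = 8.333 Ω

Final answer: 8.333 Ω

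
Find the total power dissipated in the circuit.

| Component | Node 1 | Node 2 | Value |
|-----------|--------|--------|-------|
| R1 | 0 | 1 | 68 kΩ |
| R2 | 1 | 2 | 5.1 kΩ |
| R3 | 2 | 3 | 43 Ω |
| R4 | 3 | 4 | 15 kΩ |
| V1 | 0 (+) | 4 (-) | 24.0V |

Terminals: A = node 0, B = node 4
Nodal analysis, taking node 4 as the 0 V reference.
Source V1 fixes V_0 = 24 V.
KCL at each unknown node (sum of currents leaving = 0; resistances in Ω):
  Node 1: (V_1 - 24)/68000 + (V_1 - V_2)/5100 = 0
  Node 2: (V_2 - V_1)/5100 + (V_2 - V_3)/43 = 0
  Node 3: (V_3 - V_2)/43 + (V_3 - 0)/15000 = 0
Collecting terms (coefficients in siemens):
  0.0002108·V_1 - 0.0001961·V_2 = 0.0003529
  0.02345·V_2 - 0.0001961·V_1 - 0.02326·V_3 = 0
  0.02332·V_3 - 0.02326·V_2 = 0
Solving these 3 simultaneous equations (Gaussian elimination) gives:
  V_1 = 5.485 V, V_2 = 4.096 V, V_3 = 4.084 V
Power in each resistor, P = (ΔV)²/R:
  P_R1 = (24 - 5.485)²/68000 = 0.005041 W
  P_R2 = (5.485 - 4.096)²/5100 = 0.0003781 W
  P_R3 = (4.096 - 4.084)²/43 = 0.000003188 W
  P_R4 = (4.084 - 0)²/15000 = 0.001112 W
P_total = P_R1 + P_R2 + P_R3 + P_R4 = 0.006535 W

Final answer: 0.006535 W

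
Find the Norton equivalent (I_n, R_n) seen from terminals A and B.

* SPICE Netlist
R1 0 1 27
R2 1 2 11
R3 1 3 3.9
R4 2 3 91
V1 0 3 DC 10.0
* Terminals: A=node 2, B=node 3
Find the Thévenin equivalent first; then I_n = V_th/R_th and R_n = R_th.
Step 1 — V_th is the open-circuit voltage V_A - V_B (nothing connected across the terminals).
Nodal analysis, taking node 3 as the 0 V reference.
Source V1 fixes V_0 = 10 V.
KCL at each unknown node (sum of currents leaving = 0; resistances in Ω):
  Node 1: (V_1 - 10)/27 + (V_1 - V_2)/11 + (V_1 - 0)/3.9 = 0
  Node 2: (V_2 - V_1)/11 + (V_2 - 0)/91 = 0
Collecting terms (coefficients in siemens):
  0.3844·V_1 - 0.09091·V_2 = 0.3704
  0.1019·V_2 - 0.09091·V_1 = 0
Determinant D = (0.3844)(0.1019) - (-0.09091)(-0.09091) = 0.0309
V_1 = [(0.3704)(0.1019) - (-0.09091)(0)]/D = 1.221 V
V_2 = [(0.3844)(0) - (0.3704)(-0.09091)]/D = 1.09 V
V_th = V_2 - V_3 = 1.09 - 0 = 1.09 V
Step 2 — R_th: zero the source — replace V1 by a short circuit (node 3 merges into node 0) — and find the resistance seen between A (node 2) and B (node 0).
Reduce the network between node 2 (A) and node 0 (B) by series/parallel combination:
  Rp1 = R1 ‖ R3 (parallel, both between nodes 0 and 1) = 1/(1/27 + 1/3.9) = 3.408 Ω
  Rs1 = R2 + Rp1 (series, joined only at node 1) = 11 + 3.408 = 14.41 Ω
  Rp2 = R4 ‖ Rs1 (parallel, both between nodes 0 and 2) = 1/(1/91 + 1/14.41) = 12.44 Ω
R_th = 12.44 Ω
I_n = V_th/R_th = 1.09/12.44 = 0.0876 A, and R_n = R_th = 12.44 Ω

Final answer: I_n = 0.0876 A, R_n = 12.44 Ω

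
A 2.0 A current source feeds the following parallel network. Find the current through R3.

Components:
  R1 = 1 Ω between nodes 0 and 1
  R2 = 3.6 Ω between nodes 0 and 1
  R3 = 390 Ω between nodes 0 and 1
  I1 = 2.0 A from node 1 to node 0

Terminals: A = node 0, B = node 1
All resistors sit directly between nodes 0 and 1, so they are in parallel and share one voltage V; the full source current 2 A splits among them.
1/R_par = 1/1 + 1/3.6 + 1/390 = 1.28 S  =>  R_par = 0.781 Ω
V = I × R_par = 2 × 0.781 = 1.562 V
I_R3 = V/R3 = 1.562/390 = 0.004005 A

Final answer: 0.004005 A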